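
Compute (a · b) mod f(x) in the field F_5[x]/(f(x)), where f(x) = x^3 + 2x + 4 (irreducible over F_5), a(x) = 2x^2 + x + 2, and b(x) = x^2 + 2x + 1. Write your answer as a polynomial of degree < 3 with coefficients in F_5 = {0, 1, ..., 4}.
a · b ≡ 2x^2 + 2x + 2 (mod f(x))

Multiply in F_5[x]: a(x)·b(x) = (2x^2 + x + 2)·(x^2 + 2x + 1) = 2x^4 + x^2 + 2. This has degree ≥ 3, so divide by f(x) over F_5: 2x^4 + x^2 + 2 = (2x)·(x^3 + 2x + 4) + (2x^2 + 2x + 2). Hence a·b ≡ 2x^2 + 2x + 2 (mod f). (F_5[x]/(f) is a field with 5^3 = 125 elements since f is irreducible of degree 3.)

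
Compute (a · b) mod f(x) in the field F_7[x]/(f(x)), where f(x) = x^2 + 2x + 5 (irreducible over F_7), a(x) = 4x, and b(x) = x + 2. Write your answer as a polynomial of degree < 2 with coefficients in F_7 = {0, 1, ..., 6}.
a · b ≡ 1 (mod f(x))

Multiply in F_7[x]: a(x)·b(x) = (4x)·(x + 2) = 4x^2 + x. This has degree ≥ 2, so divide by f(x) over F_7: 4x^2 + x = (4)·(x^2 + 2x + 5) + (1). Hence a·b ≡ 1 (mod f). (F_7[x]/(f) is a field with 7^2 = 49 elements since f is irreducible of degree 2.)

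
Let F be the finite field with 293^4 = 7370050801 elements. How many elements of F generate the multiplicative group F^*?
There are φ(7370050800) = 1548288000 primitive elements

F_q^* is cyclic of order q - 1 = 7370050800. A cyclic group of order m has exactly φ(m) generators. Here m = 7370050800 = 2^4 · 3 · 5^2 · 7^2 · 17 · 73 · 101, so the number of primitive elements is φ(7370050800) = 1548288000.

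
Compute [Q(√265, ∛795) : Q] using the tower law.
[Q(√265, ∛795) : Q] = 6

Let L = Q(√265, ∛795). Since Q(√265) ⊂ L and [Q(√265):Q] = 2, the tower law gives 2 | [L:Q]. Likewise Q(∛795) ⊂ L with [Q(∛795):Q] = 3 (because 795 is not a perfect cube), so 3 | [L:Q]. As gcd(2,3) = 1, [L:Q] is divisible by 6. Conversely L is generated over Q by √265 and ∛795, so [L:Q] ≤ 2·3 = 6. Therefore [Q(√265, ∛795) : Q] = 6.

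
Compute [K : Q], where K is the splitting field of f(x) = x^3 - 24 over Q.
[K : Q] = 6

The roots of x^3 - 24 are ∛24, ω∛24, ω^2∛24 where ω = e^(2πi/3) is a primitive cube root of unity, so K = Q(∛24, ω). Now [Q(∛24):Q] = 3 (since 24 is not a perfect cube, x^3 - 24 is irreducible) and [Q(ω):Q] = 2. Both 2 and 3 divide [K:Q], and [K:Q] ≤ 3·2 = 6, so [K:Q] = 6. (Equivalently: Q(∛24) ⊂ R but ω ∉ R, so [K : Q(∛24)] = 2.)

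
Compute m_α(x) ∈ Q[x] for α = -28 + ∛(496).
m_α(x) = x^3 + 84x^2 + 2352x + 21456

Set β = α + 28 = ∛(496), so β^3 = 496. Then (α + 28)^3 - 496 = 0, i.e. α is a root of g(x) = (x + 28)^3 - 496 = x^3 + 84x^2 + 2352x + 21456. Since g(x) = h(x + 28) where h(x) = x^3 - 496, and h is irreducible over Q (because 496 is not a perfect cube, so h has no rational root, and a monic cubic with no rational root is irreducible), g is also irreducible (irreducibility is preserved under the substitution x → x + 28). Hence m_α(x) = x^3 + 84x^2 + 2352x + 21456.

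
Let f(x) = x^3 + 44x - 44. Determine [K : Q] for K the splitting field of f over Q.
[K : Q] = 6

By the rational root test, any rational root of the monic integer polynomial f(x) = x^3 + 44x - 44 must be an integer dividing the constant term -44, i.e. one of ±{1, 2, 4, 11, 22, 44}. Evaluating: f(1) = 1, f(-1) = -89, f(2) = 52, f(-2) = -140, f(4) = 196, f(-4) = -284, f(11) = 1771, f(-11) = -1859, f(22) = 11572, f(-22) = -11660, f(44) = 87076, f(-44) = -87164; none is 0, so f has no rational root and is therefore irreducible over Q (a cubic with no linear factor over a field is irreducible). For an irreducible cubic, the Galois group is A_3 or S_3 according as the discriminant disc(f) = -4a^3 - 27b^2 = -4·(44)^3 - 27·(-44)^2 = -393008 is or is not a square in Q. Here disc(f) = -393008 is not a perfect square in Q, so the Galois group of f over Q is not contained in A_3 and must be all of S_3. The splitting field has degree |S_3| = 6 over Q, so [K : Q] = 6.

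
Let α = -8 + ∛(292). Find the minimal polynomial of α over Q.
m_α(x) = x^3 + 24x^2 + 192x + 220

Set β = α + 8 = ∛(292), so β^3 = 292. Then (α + 8)^3 - 292 = 0, i.e. α is a root of g(x) = (x + 8)^3 - 292 = x^3 + 24x^2 + 192x + 220. Since g(x) = h(x + 8) where h(x) = x^3 - 292, and h is irreducible over Q (because 292 is not a perfect cube, so h has no rational root, and a monic cubic with no rational root is irreducible), g is also irreducible (irreducibility is preserved under the substitution x → x + 8). Hence m_α(x) = x^3 + 24x^2 + 192x + 220.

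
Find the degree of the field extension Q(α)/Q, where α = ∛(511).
[Q(α):Q] = 3

The minimal polynomial of α is x^3 - 511, irreducible over Q since 511 is not a perfect cube (so x^3 - 511 has no rational root). Hence [Q(α):Q] = deg(m_α) = 3.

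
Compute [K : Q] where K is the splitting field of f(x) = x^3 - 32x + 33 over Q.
[K : Q] = 6

By the rational root test, any rational root of the monic integer polynomial f(x) = x^3 - 32x + 33 must be an integer dividing the constant term 33, i.e. one of ±{1, 3, 11, 33}. Evaluating: f(1) = 2, f(-1) = 64, f(3) = -36, f(-3) = 102, f(11) = 1012, f(-11) = -946, f(33) = 34914, f(-33) = -34848; none is 0, so f has no rational root and is therefore irreducible over Q (a cubic with no linear factor over a field is irreducible). For an irreducible cubic, the Galois group is A_3 or S_3 according as the discriminant disc(f) = -4a^3 - 27b^2 = -4·(-32)^3 - 27·(33)^2 = 101669 is or is not a square in Q. Here disc(f) = 101669 is not a perfect square in Q, so the Galois group of f over Q is not contained in A_3 and must be all of S_3. The splitting field has degree |S_3| = 6 over Q, so [K : Q] = 6.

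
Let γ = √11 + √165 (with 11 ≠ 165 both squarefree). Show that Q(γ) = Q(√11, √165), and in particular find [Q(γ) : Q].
[Q(γ) : Q] = 4 (equivalently, Q(γ) = Q(√11, √165))

Obviously Q(γ) ⊆ Q(√11, √165), and [Q(√11, √165):Q] = 4 (since 11, 165 are distinct squarefree integers > 1 with 1815 not a perfect square). To show equality we compute the minimal polynomial of γ. From γ = √11 + √165: γ^2 = 11 + 2√(1815) + 165 = 176 + 2√(1815), so γ^2 - 176 = 2√(1815); squaring, (γ^2 - 176)^2 = 4·1815, i.e. γ^4 - 352γ^2 + 30976 - 7260 = 0, i.e. γ^4 - 352γ^2 + 23716 = 0. So γ is a root of x^4 - 352x^2 + 23716. This polynomial is irreducible over Q: it has no rational root (each ±√11 ± √165 is irrational), and any factorization into two quadratics over Q would force √(1815) ∈ Q (pairing opposite roots) or √11, √165 ∈ Q (other pairings), all impossible. Hence [Q(γ):Q] = 4 = [Q(√11, √165):Q], so Q(γ) = Q(√11, √165).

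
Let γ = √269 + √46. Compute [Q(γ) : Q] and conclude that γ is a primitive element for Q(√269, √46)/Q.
[Q(γ) : Q] = 4 (equivalently, Q(γ) = Q(√269, √46))

Obviously Q(γ) ⊆ Q(√269, √46), and [Q(√269, √46):Q] = 4 (since 269, 46 are distinct squarefree integers > 1 with 12374 not a perfect square). To show equality we compute the minimal polynomial of γ. From γ = √269 + √46: γ^2 = 269 + 2√(12374) + 46 = 315 + 2√(12374), so γ^2 - 315 = 2√(12374); squaring, (γ^2 - 315)^2 = 4·12374, i.e. γ^4 - 630γ^2 + 99225 - 49496 = 0, i.e. γ^4 - 630γ^2 + 49729 = 0. So γ is a root of x^4 - 630x^2 + 49729. This polynomial is irreducible over Q: it has no rational root (each ±√269 ± √46 is irrational), and any factorization into two quadratics over Q would force √(12374) ∈ Q (pairing opposite roots) or √269, √46 ∈ Q (other pairings), all impossible. Hence [Q(γ):Q] = 4 = [Q(√269, √46):Q], so Q(γ) = Q(√269, √46).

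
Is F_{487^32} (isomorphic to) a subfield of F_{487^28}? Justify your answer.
No: F_{487^32} is not a subfield of F_{487^28}

F_{p^m} embeds in F_{p^n} iff m | n. Here 32 ∤ 28 (since 28 = 0·32 + 28 with remainder 28 ≠ 0), so F_{487^32} is not a subfield of F_{487^28}. Equivalently: if it were, the tower law would give 32 = [F_{487^32}:F_487] dividing [F_{487^28}:F_487] = 28, contradiction.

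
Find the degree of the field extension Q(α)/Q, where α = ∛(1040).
[Q(α):Q] = 3

The minimal polynomial of α is x^3 - 1040, irreducible over Q since 1040 is not a perfect cube (so x^3 - 1040 has no rational root). Hence [Q(α):Q] = deg(m_α) = 3.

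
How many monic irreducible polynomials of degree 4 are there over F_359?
There are 4152545820 monic irreducible polynomials of degree 4 over F_359

Each element of F_{359^4} that lies in no proper subfield is a root of exactly one monic irreducible of degree 4 over F_359, and each such polynomial has 4 distinct roots in F_{359^4}. By Möbius inversion the count is N_359(4) = (1/4) Σ_{d|4} μ(4/d) · 359^d = (1/4)(μ(4)·359^1 + μ(2)·359^2 + μ(1)·359^4) = 16610183280/4 = 4152545820.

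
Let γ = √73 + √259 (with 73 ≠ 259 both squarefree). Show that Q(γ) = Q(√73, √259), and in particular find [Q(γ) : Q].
[Q(γ) : Q] = 4 (equivalently, Q(γ) = Q(√73, √259))

Obviously Q(γ) ⊆ Q(√73, √259), and [Q(√73, √259):Q] = 4 (since 73, 259 are distinct squarefree integers > 1 with 18907 not a perfect square). To show equality we compute the minimal polynomial of γ. From γ = √73 + √259: γ^2 = 73 + 2√(18907) + 259 = 332 + 2√(18907), so γ^2 - 332 = 2√(18907); squaring, (γ^2 - 332)^2 = 4·18907, i.e. γ^4 - 664γ^2 + 110224 - 75628 = 0, i.e. γ^4 - 664γ^2 + 34596 = 0. So γ is a root of x^4 - 664x^2 + 34596. This polynomial is irreducible over Q: it has no rational root (each ±√73 ± √259 is irrational), and any factorization into two quadratics over Q would force √(18907) ∈ Q (pairing opposite roots) or √73, √259 ∈ Q (other pairings), all impossible. Hence [Q(γ):Q] = 4 = [Q(√73, √259):Q], so Q(γ) = Q(√73, √259).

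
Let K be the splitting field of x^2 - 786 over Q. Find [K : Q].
[K : Q] = 2

f(x) = x^2 - 786 factors as (x - √786)(x + √786). The splitting field is K = Q(√786). Since 786 is squarefree and > 1, it is not a perfect square, so x^2 - 786 is irreducible over Q and [Q(√786) : Q] = 2. Hence [K : Q] = 2.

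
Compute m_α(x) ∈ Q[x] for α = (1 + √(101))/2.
m_α(x) = x^2 - x - 25

From 2α - 1 = √(101), squaring gives (2α - 1)^2 = 101, i.e. 4α^2 - 4α + 1 = 101, so α^2 - α + (1 - 101)/4 = 0. Since 101 ≡ 1 (mod 4), (1 - 101)/4 = -25 ∈ Z. The polynomial x^2 - x - 25 has discriminant 1 - 4·(-25) = 101, which is not a perfect square in Q (d = 101 is squarefree and ≠ 1), so x^2 - x - 25 is irreducible over Q. It is the minimal polynomial of α.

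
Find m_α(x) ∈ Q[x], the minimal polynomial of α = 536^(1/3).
m_α(x) = x^3 - 536

α satisfies α^3 = 536, so x^3 - 536 annihilates α. By the rational root test, a rational root p/q (in lowest terms) of x^3 - 536 would satisfy p^3 = 536 q^3, forcing q = 1 and p^3 = 536; but 536 is not a perfect cube, contradiction. A monic cubic over Q with no rational root is irreducible (any nontrivial factorization would include a linear factor). Hence x^3 - 536 is the minimal polynomial of α, and in particular [Q(α):Q] = 3.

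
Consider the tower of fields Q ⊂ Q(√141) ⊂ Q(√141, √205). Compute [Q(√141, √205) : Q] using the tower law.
[Q(√141, √205) : Q] = 4

[Q(√141):Q] = 2 (min poly x^2 - 141, irreducible since 141 is squarefree > 1). For the top step, suppose √205 ∈ Q(√141), say √205 = c + d√141 with c, d ∈ Q. Squaring: 205 = c^2 + 141d^2 + 2cd√141. Since √141 ∉ Q this forces 2cd = 0. If d = 0 then √205 = c ∈ Q, contradicting 205 squarefree > 1. If c = 0 then 205 = 141d^2, so 141·205 = (141d)^2 is a perfect square in Q — but 141·205 = 28905 is not a perfect square (since 141 and 205 are distinct squarefree integers). Contradiction. Hence √205 ∉ Q(√141), so x^2 - 205 stays irreducible over Q(√141) and [Q(√141, √205) : Q(√141)] = 2. By the tower law, [Q(√141, √205) : Q] = 2 · 2 = 4.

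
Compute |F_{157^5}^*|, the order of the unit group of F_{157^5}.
|F_{157^5}^*| = 95388992556

F_{157^5} has 157^5 = 95388992557 elements; its multiplicative group consists of all nonzero elements, so |F_{157^5}^*| = 95388992557 - 1 = 95388992556. (It is cyclic since any finite subgroup of the multiplicative group of a field is cyclic.)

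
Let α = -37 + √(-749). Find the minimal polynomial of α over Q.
m_α(x) = x^2 + 74x + 2118

From α + 37 = √(-749), squaring gives (α + 37)^2 = -749, i.e. α^2 + 74α + 1369 = -749, so α^2 + 74α + 2118 = 0. The discriminant of x^2 + 74x + 2118 is (74)^2 - 4·(2118) = 5476 - 8472 = -2996, and 4·(-749) is not a perfect square in Q since -749 is squarefree and ≠ 1. Hence x^2 + 74x + 2118 is irreducible over Q and is the minimal polynomial of α.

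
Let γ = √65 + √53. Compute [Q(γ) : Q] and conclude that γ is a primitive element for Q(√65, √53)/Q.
[Q(γ) : Q] = 4 (equivalently, Q(γ) = Q(√65, √53))

Obviously Q(γ) ⊆ Q(√65, √53), and [Q(√65, √53):Q] = 4 (since 65, 53 are distinct squarefree integers > 1 with 3445 not a perfect square). To show equality we compute the minimal polynomial of γ. From γ = √65 + √53: γ^2 = 65 + 2√(3445) + 53 = 118 + 2√(3445), so γ^2 - 118 = 2√(3445); squaring, (γ^2 - 118)^2 = 4·3445, i.e. γ^4 - 236γ^2 + 13924 - 13780 = 0, i.e. γ^4 - 236γ^2 + 144 = 0. So γ is a root of x^4 - 236x^2 + 144. This polynomial is irreducible over Q: it has no rational root (each ±√65 ± √53 is irrational), and any factorization into two quadratics over Q would force √(3445) ∈ Q (pairing opposite roots) or √65, √53 ∈ Q (other pairings), all impossible. Hence [Q(γ):Q] = 4 = [Q(√65, √53):Q], so Q(γ) = Q(√65, √53).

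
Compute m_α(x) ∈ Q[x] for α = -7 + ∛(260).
m_α(x) = x^3 + 21x^2 + 147x + 83

Set β = α + 7 = ∛(260), so β^3 = 260. Then (α + 7)^3 - 260 = 0, i.e. α is a root of g(x) = (x + 7)^3 - 260 = x^3 + 21x^2 + 147x + 83. Since g(x) = h(x + 7) where h(x) = x^3 - 260, and h is irreducible over Q (because 260 is not a perfect cube, so h has no rational root, and a monic cubic with no rational root is irreducible), g is also irreducible (irreducibility is preserved under the substitution x → x + 7). Hence m_α(x) = x^3 + 21x^2 + 147x + 83.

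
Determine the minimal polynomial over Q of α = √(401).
m_α(x) = x^2 - 401

α satisfies α^2 - 401 = 0, so x^2 - 401 annihilates α. Since d = 401 is squarefree and ≠ 1, it is not a perfect square in Q, so x^2 - 401 has no rational root and is therefore irreducible over Q (a degree-2 polynomial over a field is irreducible iff it has no root). Hence m_α(x) = x^2 - 401.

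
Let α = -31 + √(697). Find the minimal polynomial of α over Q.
m_α(x) = x^2 + 62x + 264

From α + 31 = √(697), squaring gives (α + 31)^2 = 697, i.e. α^2 + 62α + 961 = 697, so α^2 + 62α + 264 = 0. The discriminant of x^2 + 62x + 264 is (62)^2 - 4·(264) = 3844 - 1056 = 2788, and 4·(697) is not a perfect square in Q since 697 is squarefree and ≠ 1. Hence x^2 + 62x + 264 is irreducible over Q and is the minimal polynomial of α.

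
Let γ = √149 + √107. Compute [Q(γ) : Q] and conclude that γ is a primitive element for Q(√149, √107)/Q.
[Q(γ) : Q] = 4 (equivalently, Q(γ) = Q(√149, √107))

Obviously Q(γ) ⊆ Q(√149, √107), and [Q(√149, √107):Q] = 4 (since 149, 107 are distinct squarefree integers > 1 with 15943 not a perfect square). To show equality we compute the minimal polynomial of γ. From γ = √149 + √107: γ^2 = 149 + 2√(15943) + 107 = 256 + 2√(15943), so γ^2 - 256 = 2√(15943); squaring, (γ^2 - 256)^2 = 4·15943, i.e. γ^4 - 512γ^2 + 65536 - 63772 = 0, i.e. γ^4 - 512γ^2 + 1764 = 0. So γ is a root of x^4 - 512x^2 + 1764. This polynomial is irreducible over Q: it has no rational root (each ±√149 ± √107 is irrational), and any factorization into two quadratics over Q would force √(15943) ∈ Q (pairing opposite roots) or √149, √107 ∈ Q (other pairings), all impossible. Hence [Q(γ):Q] = 4 = [Q(√149, √107):Q], so Q(γ) = Q(√149, √107).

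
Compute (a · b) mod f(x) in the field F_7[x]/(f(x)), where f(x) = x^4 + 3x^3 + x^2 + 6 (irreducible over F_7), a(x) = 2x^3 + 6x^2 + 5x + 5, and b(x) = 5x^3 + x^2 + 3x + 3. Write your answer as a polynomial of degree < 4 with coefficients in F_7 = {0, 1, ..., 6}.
a · b ≡ 3x^3 + 6x^2 + 4x + 1 (mod f(x))

Multiply in F_7[x]: a(x)·b(x) = (2x^3 + 6x^2 + 5x + 5)·(5x^3 + x^2 + 3x + 3) = 3x^6 + 4x^5 + 2x^4 + 5x^3 + 3x^2 + 2x + 1. This has degree ≥ 4, so divide by f(x) over F_7: 3x^6 + 4x^5 + 2x^4 + 5x^3 + 3x^2 + 2x + 1 = (3x^2 + 2x)·(x^4 + 3x^3 + x^2 + 6) + (3x^3 + 6x^2 + 4x + 1). Hence a·b ≡ 3x^3 + 6x^2 + 4x + 1 (mod f). (F_7[x]/(f) is a field with 7^4 = 2401 elements since f is irreducible of degree 4.)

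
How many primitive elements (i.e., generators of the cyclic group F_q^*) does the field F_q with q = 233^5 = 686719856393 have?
There are φ(686719856392) = 320825736000 primitive elements

F_q^* is cyclic of order q - 1 = 686719856392. A cyclic group of order m has exactly φ(m) generators. Here m = 686719856392 = 2^3 · 29 · 31 · 95483851, so the number of primitive elements is φ(686719856392) = 320825736000.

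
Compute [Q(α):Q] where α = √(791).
[Q(α):Q] = 2

[Q(α):Q] equals the degree of the minimal polynomial of α. Here α^2 = 791 and x^2 - 791 is irreducible (d = 791 is squarefree, ≠ 1, hence not a square), so deg(m_α) = 2. Thus [Q(α):Q] = 2.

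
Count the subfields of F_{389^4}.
F_{389^4} has 3 subfields

The subfields of F_{p^n} are exactly the fields F_{p^d} for d | n (each is the fixed field of the unique index-d subgroup of Gal(F_{p^n}/F_p) ≅ Z/nZ). The divisors of n = 4 are {1, 2, 4}, giving 3 subfields: F_{389^1}, F_{389^2}, F_{389^4}.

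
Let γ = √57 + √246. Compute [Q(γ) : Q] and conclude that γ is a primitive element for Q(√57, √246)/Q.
[Q(γ) : Q] = 4 (equivalently, Q(γ) = Q(√57, √246))

Obviously Q(γ) ⊆ Q(√57, √246), and [Q(√57, √246):Q] = 4 (since 57, 246 are distinct squarefree integers > 1 with 14022 not a perfect square). To show equality we compute the minimal polynomial of γ. From γ = √57 + √246: γ^2 = 57 + 2√(14022) + 246 = 303 + 2√(14022), so γ^2 - 303 = 2√(14022); squaring, (γ^2 - 303)^2 = 4·14022, i.e. γ^4 - 606γ^2 + 91809 - 56088 = 0, i.e. γ^4 - 606γ^2 + 35721 = 0. So γ is a root of x^4 - 606x^2 + 35721. This polynomial is irreducible over Q: it has no rational root (each ±√57 ± √246 is irrational), and any factorization into two quadratics over Q would force √(14022) ∈ Q (pairing opposite roots) or √57, √246 ∈ Q (other pairings), all impossible. Hence [Q(γ):Q] = 4 = [Q(√57, √246):Q], so Q(γ) = Q(√57, √246).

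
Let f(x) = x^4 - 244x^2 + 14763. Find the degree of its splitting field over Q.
[K : Q] = 4

Solving the quadratic in x^2: x^2 = (244 ± √(244^2 - 4·14763))/2 = (244 ± √484)/2 = (244 ± 22)/2, giving x^2 = 111 or x^2 = 133. So f(x) = (x^2 - 111)(x^2 - 133) and the roots of f are ±√111, ±√133. Hence the splitting field is K = Q(√111, √133). Since 111 and 133 are distinct squarefree integers > 1, their product 14763 is not a perfect square, so √133 ∉ Q(√111). By the tower law [K:Q] = [Q(√111,√133):Q(√111)] · [Q(√111):Q] = 2 · 2 = 4.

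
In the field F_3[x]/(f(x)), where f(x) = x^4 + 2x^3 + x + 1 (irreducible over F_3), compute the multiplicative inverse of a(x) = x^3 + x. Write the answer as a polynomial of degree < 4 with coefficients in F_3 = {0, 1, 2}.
a(x)^(-1) ≡ x^2 + x (mod f(x))

Since f is irreducible over F_3, F_3[x]/(f) is a field and a(x) ≠ 0 has an inverse. Apply the extended Euclidean algorithm to f(x) and a(x) in F_3[x]: f(x) = (x + 2)·a(x) + (2x^2 + 2x + 1);  a(x) = (2x + 1)·(2x^2 + 2x + 1) + (2). The last nonzero remainder is the constant 2 = gcd(f, a) in F_3. Back-substituting through the division chain expresses 2 = s(x)·a(x) + t(x)·f(x) with s(x) ≡ 2x^2 + 2x (mod f), so (2x^2 + 2x)·a(x) ≡ 2 (mod f). Multiplying by 2^(-1) ≡ 2 in F_3 gives a(x)^(-1) ≡ 2·(2x^2 + 2x) ≡ x^2 + x (mod f). Check: (x^3 + x)·(x^2 + x) = x^5 + x^4 + x^3 + x^2 ≡ 1 (mod x^4 + 2x^3 + x + 1).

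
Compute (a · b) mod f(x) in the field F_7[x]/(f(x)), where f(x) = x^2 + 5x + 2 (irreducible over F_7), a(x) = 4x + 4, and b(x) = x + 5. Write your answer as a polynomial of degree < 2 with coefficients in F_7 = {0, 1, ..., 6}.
a · b ≡ 4x + 5 (mod f(x))

Multiply in F_7[x]: a(x)·b(x) = (4x + 4)·(x + 5) = 4x^2 + 3x + 6. This has degree ≥ 2, so divide by f(x) over F_7: 4x^2 + 3x + 6 = (4)·(x^2 + 5x + 2) + (4x + 5). Hence a·b ≡ 4x + 5 (mod f). (F_7[x]/(f) is a field with 7^2 = 49 elements since f is irreducible of degree 2.)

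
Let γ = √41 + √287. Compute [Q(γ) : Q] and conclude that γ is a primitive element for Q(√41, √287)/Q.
[Q(γ) : Q] = 4 (equivalently, Q(γ) = Q(√41, √287))

Obviously Q(γ) ⊆ Q(√41, √287), and [Q(√41, √287):Q] = 4 (since 41, 287 are distinct squarefree integers > 1 with 11767 not a perfect square). To show equality we compute the minimal polynomial of γ. From γ = √41 + √287: γ^2 = 41 + 2√(11767) + 287 = 328 + 2√(11767), so γ^2 - 328 = 2√(11767); squaring, (γ^2 - 328)^2 = 4·11767, i.e. γ^4 - 656γ^2 + 107584 - 47068 = 0, i.e. γ^4 - 656γ^2 + 60516 = 0. So γ is a root of x^4 - 656x^2 + 60516. This polynomial is irreducible over Q: it has no rational root (each ±√41 ± √287 is irrational), and any factorization into two quadratics over Q would force √(11767) ∈ Q (pairing opposite roots) or √41, √287 ∈ Q (other pairings), all impossible. Hence [Q(γ):Q] = 4 = [Q(√41, √287):Q], so Q(γ) = Q(√41, √287).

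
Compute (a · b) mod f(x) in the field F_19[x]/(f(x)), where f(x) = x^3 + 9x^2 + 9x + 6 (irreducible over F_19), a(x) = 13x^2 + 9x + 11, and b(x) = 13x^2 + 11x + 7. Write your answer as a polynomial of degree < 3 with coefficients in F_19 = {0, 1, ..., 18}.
a · b ≡ 15x^2 + 12x + 5 (mod f(x))

Multiply in F_19[x]: a(x)·b(x) = (13x^2 + 9x + 11)·(13x^2 + 11x + 7) = 17x^4 + 13x^3 + 10x^2 + 13x + 1. This has degree ≥ 3, so divide by f(x) over F_19: 17x^4 + 13x^3 + 10x^2 + 13x + 1 = (17x + 12)·(x^3 + 9x^2 + 9x + 6) + (15x^2 + 12x + 5). Hence a·b ≡ 15x^2 + 12x + 5 (mod f). (F_19[x]/(f) is a field with 19^3 = 6859 elements since f is irreducible of degree 3.)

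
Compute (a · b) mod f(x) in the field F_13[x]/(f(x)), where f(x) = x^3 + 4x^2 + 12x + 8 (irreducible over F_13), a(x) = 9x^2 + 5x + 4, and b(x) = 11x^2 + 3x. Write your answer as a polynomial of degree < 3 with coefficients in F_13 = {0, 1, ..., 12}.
a · b ≡ 10x^2 + 11x + 3 (mod f(x))

Multiply in F_13[x]: a(x)·b(x) = (9x^2 + 5x + 4)·(11x^2 + 3x) = 8x^4 + 4x^3 + 7x^2 + 12x. This has degree ≥ 3, so divide by f(x) over F_13: 8x^4 + 4x^3 + 7x^2 + 12x = (8x + 11)·(x^3 + 4x^2 + 12x + 8) + (10x^2 + 11x + 3). Hence a·b ≡ 10x^2 + 11x + 3 (mod f). (F_13[x]/(f) is a field with 13^3 = 2197 elements since f is irreducible of degree 3.)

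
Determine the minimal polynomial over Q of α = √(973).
m_α(x) = x^2 - 973

α satisfies α^2 - 973 = 0, so x^2 - 973 annihilates α. Since d = 973 is squarefree and ≠ 1, it is not a perfect square in Q, so x^2 - 973 has no rational root and is therefore irreducible over Q (a degree-2 polynomial over a field is irreducible iff it has no root). Hence m_α(x) = x^2 - 973.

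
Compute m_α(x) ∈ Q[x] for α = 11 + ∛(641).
m_α(x) = x^3 - 33x^2 + 363x - 1972

Set β = α - 11 = ∛(641), so β^3 = 641. Then (α - 11)^3 - 641 = 0, i.e. α is a root of g(x) = (x - 11)^3 - 641 = x^3 - 33x^2 + 363x - 1972. Since g(x) = h(x - 11) where h(x) = x^3 - 641, and h is irreducible over Q (because 641 is not a perfect cube, so h has no rational root, and a monic cubic with no rational root is irreducible), g is also irreducible (irreducibility is preserved under the substitution x → x - 11). Hence m_α(x) = x^3 - 33x^2 + 363x - 1972.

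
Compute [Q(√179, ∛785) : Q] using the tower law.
[Q(√179, ∛785) : Q] = 6

Let L = Q(√179, ∛785). Since Q(√179) ⊂ L and [Q(√179):Q] = 2, the tower law gives 2 | [L:Q]. Likewise Q(∛785) ⊂ L with [Q(∛785):Q] = 3 (because 785 is not a perfect cube), so 3 | [L:Q]. As gcd(2,3) = 1, [L:Q] is divisible by 6. Conversely L is generated over Q by √179 and ∛785, so [L:Q] ≤ 2·3 = 6. Therefore [Q(√179, ∛785) : Q] = 6.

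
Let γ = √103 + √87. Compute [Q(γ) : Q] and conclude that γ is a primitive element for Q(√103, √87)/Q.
[Q(γ) : Q] = 4 (equivalently, Q(γ) = Q(√103, √87))

Obviously Q(γ) ⊆ Q(√103, √87), and [Q(√103, √87):Q] = 4 (since 103, 87 are distinct squarefree integers > 1 with 8961 not a perfect square). To show equality we compute the minimal polynomial of γ. From γ = √103 + √87: γ^2 = 103 + 2√(8961) + 87 = 190 + 2√(8961), so γ^2 - 190 = 2√(8961); squaring, (γ^2 - 190)^2 = 4·8961, i.e. γ^4 - 380γ^2 + 36100 - 35844 = 0, i.e. γ^4 - 380γ^2 + 256 = 0. So γ is a root of x^4 - 380x^2 + 256. This polynomial is irreducible over Q: it has no rational root (each ±√103 ± √87 is irrational), and any factorization into two quadratics over Q would force √(8961) ∈ Q (pairing opposite roots) or √103, √87 ∈ Q (other pairings), all impossible. Hence [Q(γ):Q] = 4 = [Q(√103, √87):Q], so Q(γ) = Q(√103, √87).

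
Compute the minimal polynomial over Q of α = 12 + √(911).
m_α(x) = x^2 - 24x - 767

From α - 12 = √(911), squaring gives (α - 12)^2 = 911, i.e. α^2 - 24α + 144 = 911, so α^2 - 24α - 767 = 0. The discriminant of x^2 - 24x - 767 is (-24)^2 - 4·(-767) = 576 + 3068 = 3644, and 4·(911) is not a perfect square in Q since 911 is squarefree and ≠ 1. Hence x^2 - 24x - 767 is irreducible over Q and is the minimal polynomial of α.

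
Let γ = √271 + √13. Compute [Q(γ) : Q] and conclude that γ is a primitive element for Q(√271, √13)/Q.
[Q(γ) : Q] = 4 (equivalently, Q(γ) = Q(√271, √13))

Obviously Q(γ) ⊆ Q(√271, √13), and [Q(√271, √13):Q] = 4 (since 271, 13 are distinct squarefree integers > 1 with 3523 not a perfect square). To show equality we compute the minimal polynomial of γ. From γ = √271 + √13: γ^2 = 271 + 2√(3523) + 13 = 284 + 2√(3523), so γ^2 - 284 = 2√(3523); squaring, (γ^2 - 284)^2 = 4·3523, i.e. γ^4 - 568γ^2 + 80656 - 14092 = 0, i.e. γ^4 - 568γ^2 + 66564 = 0. So γ is a root of x^4 - 568x^2 + 66564. This polynomial is irreducible over Q: it has no rational root (each ±√271 ± √13 is irrational), and any factorization into two quadratics over Q would force √(3523) ∈ Q (pairing opposite roots) or √271, √13 ∈ Q (other pairings), all impossible. Hence [Q(γ):Q] = 4 = [Q(√271, √13):Q], so Q(γ) = Q(√271, √13).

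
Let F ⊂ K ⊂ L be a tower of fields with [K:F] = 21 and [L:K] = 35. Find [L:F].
[L:F] = 735

The tower law says that for any tower of field extensions F ⊂ K ⊂ L with finite degrees, [L:F] = [L:K] · [K:F]. Here this gives [L:F] = 35 · 21 = 735.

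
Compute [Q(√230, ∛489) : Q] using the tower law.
[Q(√230, ∛489) : Q] = 6

Let L = Q(√230, ∛489). Since Q(√230) ⊂ L and [Q(√230):Q] = 2, the tower law gives 2 | [L:Q]. Likewise Q(∛489) ⊂ L with [Q(∛489):Q] = 3 (because 489 is not a perfect cube), so 3 | [L:Q]. As gcd(2,3) = 1, [L:Q] is divisible by 6. Conversely L is generated over Q by √230 and ∛489, so [L:Q] ≤ 2·3 = 6. Therefore [Q(√230, ∛489) : Q] = 6.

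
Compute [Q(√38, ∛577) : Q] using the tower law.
[Q(√38, ∛577) : Q] = 6

Let L = Q(√38, ∛577). Since Q(√38) ⊂ L and [Q(√38):Q] = 2, the tower law gives 2 | [L:Q]. Likewise Q(∛577) ⊂ L with [Q(∛577):Q] = 3 (because 577 is not a perfect cube), so 3 | [L:Q]. As gcd(2,3) = 1, [L:Q] is divisible by 6. Conversely L is generated over Q by √38 and ∛577, so [L:Q] ≤ 2·3 = 6. Therefore [Q(√38, ∛577) : Q] = 6.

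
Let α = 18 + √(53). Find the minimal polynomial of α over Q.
m_α(x) = x^2 - 36x + 271

From α - 18 = √(53), squaring gives (α - 18)^2 = 53, i.e. α^2 - 36α + 324 = 53, so α^2 - 36α + 271 = 0. The discriminant of x^2 - 36x + 271 is (-36)^2 - 4·(271) = 1296 - 1084 = 212, and 4·(53) is not a perfect square in Q since 53 is squarefree and ≠ 1. Hence x^2 - 36x + 271 is irreducible over Q and is the minimal polynomial of α.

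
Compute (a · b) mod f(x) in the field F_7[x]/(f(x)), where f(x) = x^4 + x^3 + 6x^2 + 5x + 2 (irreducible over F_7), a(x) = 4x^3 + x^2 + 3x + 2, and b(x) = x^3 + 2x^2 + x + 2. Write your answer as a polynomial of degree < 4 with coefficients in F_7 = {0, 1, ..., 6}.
a · b ≡ x^3 + 5x^2 + 2 (mod f(x))

Multiply in F_7[x]: a(x)·b(x) = (4x^3 + x^2 + 3x + 2)·(x^3 + 2x^2 + x + 2) = 4x^6 + 2x^5 + 2x^4 + 3x^3 + 2x^2 + x + 4. This has degree ≥ 4, so divide by f(x) over F_7: 4x^6 + 2x^5 + 2x^4 + 3x^3 + 2x^2 + x + 4 = (4x^2 + 5x + 1)·(x^4 + x^3 + 6x^2 + 5x + 2) + (x^3 + 5x^2 + 2). Hence a·b ≡ x^3 + 5x^2 + 2 (mod f). (F_7[x]/(f) is a field with 7^4 = 2401 elements since f is irreducible of degree 4.)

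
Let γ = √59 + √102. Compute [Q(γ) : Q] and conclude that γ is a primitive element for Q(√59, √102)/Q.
[Q(γ) : Q] = 4 (equivalently, Q(γ) = Q(√59, √102))

Obviously Q(γ) ⊆ Q(√59, √102), and [Q(√59, √102):Q] = 4 (since 59, 102 are distinct squarefree integers > 1 with 6018 not a perfect square). To show equality we compute the minimal polynomial of γ. From γ = √59 + √102: γ^2 = 59 + 2√(6018) + 102 = 161 + 2√(6018), so γ^2 - 161 = 2√(6018); squaring, (γ^2 - 161)^2 = 4·6018, i.e. γ^4 - 322γ^2 + 25921 - 24072 = 0, i.e. γ^4 - 322γ^2 + 1849 = 0. So γ is a root of x^4 - 322x^2 + 1849. This polynomial is irreducible over Q: it has no rational root (each ±√59 ± √102 is irrational), and any factorization into two quadratics over Q would force √(6018) ∈ Q (pairing opposite roots) or √59, √102 ∈ Q (other pairings), all impossible. Hence [Q(γ):Q] = 4 = [Q(√59, √102):Q], so Q(γ) = Q(√59, √102).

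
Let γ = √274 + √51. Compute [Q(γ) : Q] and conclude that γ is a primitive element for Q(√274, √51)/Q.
[Q(γ) : Q] = 4 (equivalently, Q(γ) = Q(√274, √51))

Obviously Q(γ) ⊆ Q(√274, √51), and [Q(√274, √51):Q] = 4 (since 274, 51 are distinct squarefree integers > 1 with 13974 not a perfect square). To show equality we compute the minimal polynomial of γ. From γ = √274 + √51: γ^2 = 274 + 2√(13974) + 51 = 325 + 2√(13974), so γ^2 - 325 = 2√(13974); squaring, (γ^2 - 325)^2 = 4·13974, i.e. γ^4 - 650γ^2 + 105625 - 55896 = 0, i.e. γ^4 - 650γ^2 + 49729 = 0. So γ is a root of x^4 - 650x^2 + 49729. This polynomial is irreducible over Q: it has no rational root (each ±√274 ± √51 is irrational), and any factorization into two quadratics over Q would force √(13974) ∈ Q (pairing opposite roots) or √274, √51 ∈ Q (other pairings), all impossible. Hence [Q(γ):Q] = 4 = [Q(√274, √51):Q], so Q(γ) = Q(√274, √51).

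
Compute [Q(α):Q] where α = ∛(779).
[Q(α):Q] = 3

The minimal polynomial of α is x^3 - 779, irreducible over Q since 779 is not a perfect cube (so x^3 - 779 has no rational root). Hence [Q(α):Q] = deg(m_α) = 3.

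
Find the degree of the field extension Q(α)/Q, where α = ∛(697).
[Q(α):Q] = 3

The minimal polynomial of α is x^3 - 697, irreducible over Q since 697 is not a perfect cube (so x^3 - 697 has no rational root). Hence [Q(α):Q] = deg(m_α) = 3.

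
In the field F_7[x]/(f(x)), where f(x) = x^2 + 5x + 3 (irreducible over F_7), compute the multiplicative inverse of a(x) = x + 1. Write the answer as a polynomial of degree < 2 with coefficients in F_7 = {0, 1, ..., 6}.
a(x)^(-1) ≡ x + 4 (mod f(x))

Since f is irreducible over F_7, F_7[x]/(f) is a field and a(x) ≠ 0 has an inverse. Apply the extended Euclidean algorithm to f(x) and a(x) in F_7[x]: f(x) = (x + 4)·a(x) + (6). The last nonzero remainder is the constant 6 = gcd(f, a) in F_7. Back-substituting through the division chain expresses 6 = s(x)·a(x) + t(x)·f(x) with s(x) ≡ 6x + 3 (mod f), so (6x + 3)·a(x) ≡ 6 (mod f). Multiplying by 6^(-1) ≡ 6 in F_7 gives a(x)^(-1) ≡ 6·(6x + 3) ≡ x + 4 (mod f). Check: (x + 1)·(x + 4) = x^2 + 5x + 4 ≡ 1 (mod x^2 + 5x + 3).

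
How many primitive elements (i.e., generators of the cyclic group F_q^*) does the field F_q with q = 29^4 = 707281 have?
There are φ(707280) = 161280 primitive elements

F_q^* is cyclic of order q - 1 = 707280. A cyclic group of order m has exactly φ(m) generators. Here m = 707280 = 2^4 · 3 · 5 · 7 · 421, so the number of primitive elements is φ(707280) = 161280.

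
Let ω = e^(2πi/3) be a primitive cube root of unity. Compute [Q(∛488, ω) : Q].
[Q(∛488, ω) : Q] = 6

[Q(∛488):Q] = 3 (min poly x^3 - 488, irreducible since 488 is not a perfect cube). [Q(ω):Q] = 2 (min poly x^2 + x + 1). Since Q(∛488) ⊂ R and ω ∉ R, we have ω ∉ Q(∛488), so x^2 + x + 1 remains irreducible over Q(∛488) and [Q(∛488, ω) : Q(∛488)] = 2. By the tower law, [Q(∛488, ω) : Q] = 3 · 2 = 6. (In fact Q(∛488, ω) is the splitting field of x^3 - 488 over Q.)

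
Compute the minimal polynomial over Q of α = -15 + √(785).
m_α(x) = x^2 + 30x - 560

From α + 15 = √(785), squaring gives (α + 15)^2 = 785, i.e. α^2 + 30α + 225 = 785, so α^2 + 30α - 560 = 0. The discriminant of x^2 + 30x - 560 is (30)^2 - 4·(-560) = 900 + 2240 = 3140, and 4·(785) is not a perfect square in Q since 785 is squarefree and ≠ 1. Hence x^2 + 30x - 560 is irreducible over Q and is the minimal polynomial of α.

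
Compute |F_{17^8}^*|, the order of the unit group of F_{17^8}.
|F_{17^8}^*| = 6975757440

F_{17^8} has 17^8 = 6975757441 elements; its multiplicative group consists of all nonzero elements, so |F_{17^8}^*| = 6975757441 - 1 = 6975757440. (It is cyclic since any finite subgroup of the multiplicative group of a field is cyclic.)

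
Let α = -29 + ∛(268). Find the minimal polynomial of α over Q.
m_α(x) = x^3 + 87x^2 + 2523x + 24121

Set β = α + 29 = ∛(268), so β^3 = 268. Then (α + 29)^3 - 268 = 0, i.e. α is a root of g(x) = (x + 29)^3 - 268 = x^3 + 87x^2 + 2523x + 24121. Since g(x) = h(x + 29) where h(x) = x^3 - 268, and h is irreducible over Q (because 268 is not a perfect cube, so h has no rational root, and a monic cubic with no rational root is irreducible), g is also irreducible (irreducibility is preserved under the substitution x → x + 29). Hence m_α(x) = x^3 + 87x^2 + 2523x + 24121.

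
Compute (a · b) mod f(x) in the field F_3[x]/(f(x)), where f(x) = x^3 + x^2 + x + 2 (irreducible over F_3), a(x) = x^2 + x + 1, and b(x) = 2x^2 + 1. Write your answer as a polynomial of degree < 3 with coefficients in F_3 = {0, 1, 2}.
a · b ≡ x^2 + 1 (mod f(x))

Multiply in F_3[x]: a(x)·b(x) = (x^2 + x + 1)·(2x^2 + 1) = 2x^4 + 2x^3 + x + 1. This has degree ≥ 3, so divide by f(x) over F_3: 2x^4 + 2x^3 + x + 1 = (2x)·(x^3 + x^2 + x + 2) + (x^2 + 1). Hence a·b ≡ x^2 + 1 (mod f). (F_3[x]/(f) is a field with 3^3 = 27 elements since f is irreducible of degree 3.)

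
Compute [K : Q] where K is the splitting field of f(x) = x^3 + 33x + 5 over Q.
[K : Q] = 6

By the rational root test, any rational root of the monic integer polynomial f(x) = x^3 + 33x + 5 must be an integer dividing the constant term 5, i.e. one of ±{1, 5}. Evaluating: f(1) = 39, f(-1) = -29, f(5) = 295, f(-5) = -285; none is 0, so f has no rational root and is therefore irreducible over Q (a cubic with no linear factor over a field is irreducible). For an irreducible cubic, the Galois group is A_3 or S_3 according as the discriminant disc(f) = -4a^3 - 27b^2 = -4·(33)^3 - 27·(5)^2 = -144423 is or is not a square in Q. Here disc(f) = -144423 is not a perfect square in Q, so the Galois group of f over Q is not contained in A_3 and must be all of S_3. The splitting field has degree |S_3| = 6 over Q, so [K : Q] = 6.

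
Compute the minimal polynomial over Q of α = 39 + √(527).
m_α(x) = x^2 - 78x + 994

From α - 39 = √(527), squaring gives (α - 39)^2 = 527, i.e. α^2 - 78α + 1521 = 527, so α^2 - 78α + 994 = 0. The discriminant of x^2 - 78x + 994 is (-78)^2 - 4·(994) = 6084 - 3976 = 2108, and 4·(527) is not a perfect square in Q since 527 is squarefree and ≠ 1. Hence x^2 - 78x + 994 is irreducible over Q and is the minimal polynomial of α.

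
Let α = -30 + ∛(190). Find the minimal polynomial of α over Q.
m_α(x) = x^3 + 90x^2 + 2700x + 26810

Set β = α + 30 = ∛(190), so β^3 = 190. Then (α + 30)^3 - 190 = 0, i.e. α is a root of g(x) = (x + 30)^3 - 190 = x^3 + 90x^2 + 2700x + 26810. Since g(x) = h(x + 30) where h(x) = x^3 - 190, and h is irreducible over Q (because 190 is not a perfect cube, so h has no rational root, and a monic cubic with no rational root is irreducible), g is also irreducible (irreducibility is preserved under the substitution x → x + 30). Hence m_α(x) = x^3 + 90x^2 + 2700x + 26810.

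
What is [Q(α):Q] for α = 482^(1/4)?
[Q(α):Q] = 4

α is a root of x^4 - 482. By Eisenstein's criterion at the prime p = 2 (which divides the constant term 482 but p^2 = 4 does not, since 482 is squarefree), x^4 - 482 is irreducible over Q. Hence [Q(α):Q] = 4.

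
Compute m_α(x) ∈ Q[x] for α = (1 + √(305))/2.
m_α(x) = x^2 - x - 76

From 2α - 1 = √(305), squaring gives (2α - 1)^2 = 305, i.e. 4α^2 - 4α + 1 = 305, so α^2 - α + (1 - 305)/4 = 0. Since 305 ≡ 1 (mod 4), (1 - 305)/4 = -76 ∈ Z. The polynomial x^2 - x - 76 has discriminant 1 - 4·(-76) = 305, which is not a perfect square in Q (d = 305 is squarefree and ≠ 1), so x^2 - x - 76 is irreducible over Q. It is the minimal polynomial of α.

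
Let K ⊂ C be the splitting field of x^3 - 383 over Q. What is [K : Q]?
[K : Q] = 6

The roots of x^3 - 383 are ∛383, ω∛383, ω^2∛383 where ω = e^(2πi/3) is a primitive cube root of unity, so K = Q(∛383, ω). Now [Q(∛383):Q] = 3 (since 383 is not a perfect cube, x^3 - 383 is irreducible) and [Q(ω):Q] = 2. Both 2 and 3 divide [K:Q], and [K:Q] ≤ 3·2 = 6, so [K:Q] = 6. (Equivalently: Q(∛383) ⊂ R but ω ∉ R, so [K : Q(∛383)] = 2.)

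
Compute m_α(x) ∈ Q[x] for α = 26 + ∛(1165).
m_α(x) = x^3 - 78x^2 + 2028x - 18741

Set β = α - 26 = ∛(1165), so β^3 = 1165. Then (α - 26)^3 - 1165 = 0, i.e. α is a root of g(x) = (x - 26)^3 - 1165 = x^3 - 78x^2 + 2028x - 18741. Since g(x) = h(x - 26) where h(x) = x^3 - 1165, and h is irreducible over Q (because 1165 is not a perfect cube, so h has no rational root, and a monic cubic with no rational root is irreducible), g is also irreducible (irreducibility is preserved under the substitution x → x - 26). Hence m_α(x) = x^3 - 78x^2 + 2028x - 18741.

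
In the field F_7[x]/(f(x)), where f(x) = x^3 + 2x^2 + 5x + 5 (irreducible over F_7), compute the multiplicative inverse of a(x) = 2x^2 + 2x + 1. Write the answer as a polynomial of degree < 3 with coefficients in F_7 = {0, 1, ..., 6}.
a(x)^(-1) ≡ 3x + 3 (mod f(x))

Since f is irreducible over F_7, F_7[x]/(f) is a field and a(x) ≠ 0 has an inverse. Apply the extended Euclidean algorithm to f(x) and a(x) in F_7[x]: f(x) = (4x + 4)·a(x) + (1). The last nonzero remainder is the constant 1 = gcd(f, a) in F_7. Back-substituting through the division chain expresses 1 = s(x)·a(x) + t(x)·f(x) with s(x) ≡ 3x + 3 (mod f), so a(x)^(-1) ≡ s(x) = 3x + 3 (mod f). Check: (2x^2 + 2x + 1)·(3x + 3) = 6x^3 + 5x^2 + 2x + 3 ≡ 1 (mod x^3 + 2x^2 + 5x + 5).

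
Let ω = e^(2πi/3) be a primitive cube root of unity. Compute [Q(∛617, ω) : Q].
[Q(∛617, ω) : Q] = 6

[Q(∛617):Q] = 3 (min poly x^3 - 617, irreducible since 617 is not a perfect cube). [Q(ω):Q] = 2 (min poly x^2 + x + 1). Since Q(∛617) ⊂ R and ω ∉ R, we have ω ∉ Q(∛617), so x^2 + x + 1 remains irreducible over Q(∛617) and [Q(∛617, ω) : Q(∛617)] = 2. By the tower law, [Q(∛617, ω) : Q] = 3 · 2 = 6. (In fact Q(∛617, ω) is the splitting field of x^3 - 617 over Q.)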